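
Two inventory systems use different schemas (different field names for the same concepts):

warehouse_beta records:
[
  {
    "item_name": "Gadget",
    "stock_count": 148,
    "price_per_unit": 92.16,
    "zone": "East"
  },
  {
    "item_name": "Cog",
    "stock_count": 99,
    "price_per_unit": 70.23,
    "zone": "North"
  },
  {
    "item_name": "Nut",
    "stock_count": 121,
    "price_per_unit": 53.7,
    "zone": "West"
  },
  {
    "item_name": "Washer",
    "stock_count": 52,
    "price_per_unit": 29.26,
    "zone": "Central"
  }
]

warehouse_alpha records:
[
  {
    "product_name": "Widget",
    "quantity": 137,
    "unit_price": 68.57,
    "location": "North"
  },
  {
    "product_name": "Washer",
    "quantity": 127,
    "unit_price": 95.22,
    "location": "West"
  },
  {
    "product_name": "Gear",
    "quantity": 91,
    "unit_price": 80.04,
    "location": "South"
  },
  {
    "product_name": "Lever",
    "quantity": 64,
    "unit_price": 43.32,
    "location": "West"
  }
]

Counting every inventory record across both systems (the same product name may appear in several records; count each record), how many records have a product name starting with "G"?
2

Schema mapping: "item_name" (warehouse_beta) = "product_name" (warehouse_alpha) = product name

Records with product name starting with "G" in warehouse_beta: 1
Records with product name starting with "G" in warehouse_alpha: 1

Total: 1 + 1 = 2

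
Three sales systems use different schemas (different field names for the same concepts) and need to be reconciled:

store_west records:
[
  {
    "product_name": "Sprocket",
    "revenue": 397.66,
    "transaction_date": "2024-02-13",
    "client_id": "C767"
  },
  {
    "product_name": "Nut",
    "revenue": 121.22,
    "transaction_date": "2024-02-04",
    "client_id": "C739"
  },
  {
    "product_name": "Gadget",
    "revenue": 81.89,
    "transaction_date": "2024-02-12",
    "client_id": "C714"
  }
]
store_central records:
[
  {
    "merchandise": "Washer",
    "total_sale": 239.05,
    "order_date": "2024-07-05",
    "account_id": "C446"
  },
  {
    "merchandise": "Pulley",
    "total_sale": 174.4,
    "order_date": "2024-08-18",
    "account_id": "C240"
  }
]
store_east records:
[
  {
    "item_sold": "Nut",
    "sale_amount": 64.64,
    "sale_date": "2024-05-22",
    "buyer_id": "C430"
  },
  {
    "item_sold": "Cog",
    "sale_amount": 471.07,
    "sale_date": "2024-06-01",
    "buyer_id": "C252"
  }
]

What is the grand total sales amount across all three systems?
1549.93

Schema reconciliation - all amount fields map to sale amount:

store_west (revenue): 600.77
store_central (total_sale): 413.45
store_east (sale_amount): 535.71

Grand total: 1549.93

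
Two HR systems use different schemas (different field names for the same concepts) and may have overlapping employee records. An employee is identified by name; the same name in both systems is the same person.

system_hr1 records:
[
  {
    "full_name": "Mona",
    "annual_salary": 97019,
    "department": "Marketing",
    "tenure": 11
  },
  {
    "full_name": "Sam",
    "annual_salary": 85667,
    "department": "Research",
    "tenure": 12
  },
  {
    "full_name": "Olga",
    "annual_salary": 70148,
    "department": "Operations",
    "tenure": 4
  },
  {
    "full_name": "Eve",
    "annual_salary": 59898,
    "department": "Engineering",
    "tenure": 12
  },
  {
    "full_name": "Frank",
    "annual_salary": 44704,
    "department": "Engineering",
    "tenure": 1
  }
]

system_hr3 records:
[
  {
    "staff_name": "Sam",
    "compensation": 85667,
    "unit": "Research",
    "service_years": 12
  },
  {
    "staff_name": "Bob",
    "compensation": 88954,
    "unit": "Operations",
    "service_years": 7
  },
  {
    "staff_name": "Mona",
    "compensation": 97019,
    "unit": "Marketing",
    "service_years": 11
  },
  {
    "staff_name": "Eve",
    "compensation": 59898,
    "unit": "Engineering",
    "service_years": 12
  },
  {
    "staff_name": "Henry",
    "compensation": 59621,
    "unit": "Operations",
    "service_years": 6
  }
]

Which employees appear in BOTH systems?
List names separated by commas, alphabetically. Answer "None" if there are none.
Eve, Mona, Sam

Schema mapping: "full_name" (system_hr1) = "staff_name" (system_hr3) = employee name

Names in system_hr1: ['Eve', 'Frank', 'Mona', 'Olga', 'Sam']
Names in system_hr3: ['Bob', 'Eve', 'Henry', 'Mona', 'Sam']

Intersection: ['Eve', 'Mona', 'Sam']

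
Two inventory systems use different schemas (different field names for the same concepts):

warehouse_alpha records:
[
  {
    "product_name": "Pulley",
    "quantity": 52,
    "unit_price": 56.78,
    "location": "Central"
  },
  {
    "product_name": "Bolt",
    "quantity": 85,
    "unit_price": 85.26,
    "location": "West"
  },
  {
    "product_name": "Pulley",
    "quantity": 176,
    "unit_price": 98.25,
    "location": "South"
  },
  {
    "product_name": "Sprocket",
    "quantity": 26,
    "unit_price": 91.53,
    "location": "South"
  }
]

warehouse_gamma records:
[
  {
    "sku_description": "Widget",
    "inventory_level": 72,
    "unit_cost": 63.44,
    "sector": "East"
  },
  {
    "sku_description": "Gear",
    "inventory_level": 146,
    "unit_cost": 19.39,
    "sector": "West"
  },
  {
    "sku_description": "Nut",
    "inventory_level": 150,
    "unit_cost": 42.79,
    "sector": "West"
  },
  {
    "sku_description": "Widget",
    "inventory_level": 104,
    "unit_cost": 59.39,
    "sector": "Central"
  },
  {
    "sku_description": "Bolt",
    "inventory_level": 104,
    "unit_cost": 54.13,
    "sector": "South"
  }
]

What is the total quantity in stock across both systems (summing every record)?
915

To reconcile these schemas, identify the field holding the quantity in stock in each system:
1. In warehouse_alpha it is "quantity"
2. In warehouse_gamma it is "inventory_level"

From warehouse_alpha: 52 + 85 + 176 + 26 = 339
From warehouse_gamma: 72 + 146 + 150 + 104 + 104 = 576

Total: 339 + 576 = 915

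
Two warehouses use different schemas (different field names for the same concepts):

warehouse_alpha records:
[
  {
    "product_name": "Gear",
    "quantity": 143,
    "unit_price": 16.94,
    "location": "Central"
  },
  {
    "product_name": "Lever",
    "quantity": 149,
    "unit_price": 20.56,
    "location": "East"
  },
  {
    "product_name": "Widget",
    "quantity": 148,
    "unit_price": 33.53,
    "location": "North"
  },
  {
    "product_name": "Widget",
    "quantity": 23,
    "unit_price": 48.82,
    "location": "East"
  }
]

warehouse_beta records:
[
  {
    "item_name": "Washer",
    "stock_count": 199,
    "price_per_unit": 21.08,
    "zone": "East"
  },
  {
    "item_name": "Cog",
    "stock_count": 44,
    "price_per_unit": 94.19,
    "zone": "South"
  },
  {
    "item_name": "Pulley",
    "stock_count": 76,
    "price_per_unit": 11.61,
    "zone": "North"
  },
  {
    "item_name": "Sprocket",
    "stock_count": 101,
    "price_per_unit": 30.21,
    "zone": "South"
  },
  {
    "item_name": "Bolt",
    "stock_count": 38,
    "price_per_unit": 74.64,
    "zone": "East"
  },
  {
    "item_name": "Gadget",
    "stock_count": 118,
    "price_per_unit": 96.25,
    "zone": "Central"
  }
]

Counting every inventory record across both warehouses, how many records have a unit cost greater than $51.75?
3

Schema mapping: "unit_price" (warehouse_alpha) = "price_per_unit" (warehouse_beta) = unit cost

Records > $51.75 in warehouse_alpha: 0
Records > $51.75 in warehouse_beta: 3

Total count: 0 + 3 = 3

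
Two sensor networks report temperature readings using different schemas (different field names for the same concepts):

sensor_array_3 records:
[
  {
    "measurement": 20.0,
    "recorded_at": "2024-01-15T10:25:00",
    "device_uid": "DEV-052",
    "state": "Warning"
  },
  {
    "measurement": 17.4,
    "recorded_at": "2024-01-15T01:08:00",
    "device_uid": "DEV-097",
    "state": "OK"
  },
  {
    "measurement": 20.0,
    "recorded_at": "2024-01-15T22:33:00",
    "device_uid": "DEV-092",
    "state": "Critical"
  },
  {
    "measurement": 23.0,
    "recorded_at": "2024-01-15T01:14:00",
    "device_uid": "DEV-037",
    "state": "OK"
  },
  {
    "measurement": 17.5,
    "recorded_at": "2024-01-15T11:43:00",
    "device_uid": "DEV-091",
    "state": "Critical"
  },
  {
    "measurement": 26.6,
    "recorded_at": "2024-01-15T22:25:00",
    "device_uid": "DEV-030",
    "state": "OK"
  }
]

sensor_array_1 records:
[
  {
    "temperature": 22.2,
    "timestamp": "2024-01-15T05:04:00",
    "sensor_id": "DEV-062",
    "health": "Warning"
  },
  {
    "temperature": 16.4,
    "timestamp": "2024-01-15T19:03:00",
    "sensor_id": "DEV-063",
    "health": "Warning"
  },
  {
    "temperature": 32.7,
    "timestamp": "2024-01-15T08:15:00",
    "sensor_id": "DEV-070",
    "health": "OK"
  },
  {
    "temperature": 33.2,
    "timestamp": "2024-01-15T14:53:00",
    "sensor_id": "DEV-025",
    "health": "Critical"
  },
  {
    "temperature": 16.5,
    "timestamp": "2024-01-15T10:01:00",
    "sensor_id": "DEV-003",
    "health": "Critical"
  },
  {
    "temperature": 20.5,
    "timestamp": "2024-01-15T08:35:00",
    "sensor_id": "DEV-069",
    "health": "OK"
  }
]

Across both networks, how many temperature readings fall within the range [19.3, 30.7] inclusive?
6

Schema mapping: "measurement" (sensor_array_3) = "temperature" (sensor_array_1) = temperature

Readings in [19.3, 30.7] from sensor_array_3: 4
Readings in [19.3, 30.7] from sensor_array_1: 2

Total count: 4 + 2 = 6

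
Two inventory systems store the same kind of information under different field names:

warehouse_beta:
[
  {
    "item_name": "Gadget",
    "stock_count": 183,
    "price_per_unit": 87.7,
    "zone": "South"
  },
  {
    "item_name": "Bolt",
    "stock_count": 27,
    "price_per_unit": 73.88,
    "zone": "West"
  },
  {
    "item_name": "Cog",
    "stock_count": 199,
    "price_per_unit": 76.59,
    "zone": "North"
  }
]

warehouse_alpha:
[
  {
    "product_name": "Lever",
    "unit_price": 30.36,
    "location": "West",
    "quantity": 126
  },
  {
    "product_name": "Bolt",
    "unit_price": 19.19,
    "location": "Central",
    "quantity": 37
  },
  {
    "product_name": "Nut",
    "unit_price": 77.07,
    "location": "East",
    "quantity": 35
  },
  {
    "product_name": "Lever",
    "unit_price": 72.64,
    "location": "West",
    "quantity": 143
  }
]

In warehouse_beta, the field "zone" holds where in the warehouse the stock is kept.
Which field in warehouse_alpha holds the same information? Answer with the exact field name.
location

In warehouse_beta, "zone" holds where in the warehouse the stock is kept.
The fields in warehouse_alpha are: "product_name", "unit_price", "location", "quantity".
"location" is the match: the name refers to the same concept and its values are area labels (e.g. 'Central', 'East').
The other fields ("product_name", "unit_price", "quantity") hold different kinds of data.

So "zone" in warehouse_beta corresponds to "location" in warehouse_alpha.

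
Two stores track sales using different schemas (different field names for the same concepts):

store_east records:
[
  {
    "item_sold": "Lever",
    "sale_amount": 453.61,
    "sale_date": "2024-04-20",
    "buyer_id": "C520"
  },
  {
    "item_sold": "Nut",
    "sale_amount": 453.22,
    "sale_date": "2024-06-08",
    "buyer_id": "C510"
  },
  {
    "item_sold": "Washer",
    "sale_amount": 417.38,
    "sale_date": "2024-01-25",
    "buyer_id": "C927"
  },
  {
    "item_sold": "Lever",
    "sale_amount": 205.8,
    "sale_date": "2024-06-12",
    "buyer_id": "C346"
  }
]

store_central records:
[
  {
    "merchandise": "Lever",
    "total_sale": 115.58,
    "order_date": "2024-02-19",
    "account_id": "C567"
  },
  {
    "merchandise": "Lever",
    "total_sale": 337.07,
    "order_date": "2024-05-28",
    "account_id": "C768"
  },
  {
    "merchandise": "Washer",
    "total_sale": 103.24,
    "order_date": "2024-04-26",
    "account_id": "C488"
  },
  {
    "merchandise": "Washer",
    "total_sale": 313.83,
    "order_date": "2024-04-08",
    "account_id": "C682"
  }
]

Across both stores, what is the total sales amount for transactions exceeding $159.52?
2180.91

Schema mapping: "sale_amount" (store_east) = "total_sale" (store_central) = sale amount

Sum of sales > $159.52 in store_east: 1530.01
Sum of sales > $159.52 in store_central: 650.9

Total: 1530.01 + 650.9 = 2180.91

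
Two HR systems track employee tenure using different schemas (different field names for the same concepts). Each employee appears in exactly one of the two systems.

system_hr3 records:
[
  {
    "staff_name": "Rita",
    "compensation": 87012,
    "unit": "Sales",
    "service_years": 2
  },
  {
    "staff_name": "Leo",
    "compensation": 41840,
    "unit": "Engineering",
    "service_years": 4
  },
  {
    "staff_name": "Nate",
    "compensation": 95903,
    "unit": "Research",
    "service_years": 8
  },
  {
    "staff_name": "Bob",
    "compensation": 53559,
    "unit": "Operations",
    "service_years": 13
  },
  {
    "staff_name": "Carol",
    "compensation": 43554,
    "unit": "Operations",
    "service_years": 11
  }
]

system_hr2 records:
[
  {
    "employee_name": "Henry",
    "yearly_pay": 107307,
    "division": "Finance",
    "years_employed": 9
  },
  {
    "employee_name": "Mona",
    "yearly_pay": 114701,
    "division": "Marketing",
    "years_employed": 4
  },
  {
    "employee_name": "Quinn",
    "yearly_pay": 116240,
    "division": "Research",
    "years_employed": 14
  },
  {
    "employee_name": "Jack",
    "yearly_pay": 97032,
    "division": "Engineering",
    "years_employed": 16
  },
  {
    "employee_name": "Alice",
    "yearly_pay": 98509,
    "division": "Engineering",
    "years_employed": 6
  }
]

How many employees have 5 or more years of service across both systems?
7

Reconcile schemas: "service_years" (system_hr3) = "years_employed" (system_hr2) = years of service

From system_hr3: 3 employees with >= 5 years
From system_hr2: 4 employees with >= 5 years

Total: 3 + 4 = 7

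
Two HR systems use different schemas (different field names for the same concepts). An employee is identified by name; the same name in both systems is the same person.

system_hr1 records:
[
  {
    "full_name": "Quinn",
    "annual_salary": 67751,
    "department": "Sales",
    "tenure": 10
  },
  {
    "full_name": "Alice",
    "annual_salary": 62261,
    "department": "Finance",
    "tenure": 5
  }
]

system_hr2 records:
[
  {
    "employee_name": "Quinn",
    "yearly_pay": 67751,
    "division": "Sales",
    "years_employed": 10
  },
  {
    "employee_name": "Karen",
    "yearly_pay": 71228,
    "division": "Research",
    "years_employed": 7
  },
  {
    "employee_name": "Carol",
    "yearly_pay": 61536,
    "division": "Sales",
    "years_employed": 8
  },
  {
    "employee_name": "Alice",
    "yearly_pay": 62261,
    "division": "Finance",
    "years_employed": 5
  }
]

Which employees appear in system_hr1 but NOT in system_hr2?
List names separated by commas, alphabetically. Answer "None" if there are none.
None

Schema mapping: "full_name" (system_hr1) = "employee_name" (system_hr2) = employee name

Names in system_hr1: ['Alice', 'Quinn']
Names in system_hr2: ['Alice', 'Carol', 'Karen', 'Quinn']

In system_hr1 but not system_hr2: None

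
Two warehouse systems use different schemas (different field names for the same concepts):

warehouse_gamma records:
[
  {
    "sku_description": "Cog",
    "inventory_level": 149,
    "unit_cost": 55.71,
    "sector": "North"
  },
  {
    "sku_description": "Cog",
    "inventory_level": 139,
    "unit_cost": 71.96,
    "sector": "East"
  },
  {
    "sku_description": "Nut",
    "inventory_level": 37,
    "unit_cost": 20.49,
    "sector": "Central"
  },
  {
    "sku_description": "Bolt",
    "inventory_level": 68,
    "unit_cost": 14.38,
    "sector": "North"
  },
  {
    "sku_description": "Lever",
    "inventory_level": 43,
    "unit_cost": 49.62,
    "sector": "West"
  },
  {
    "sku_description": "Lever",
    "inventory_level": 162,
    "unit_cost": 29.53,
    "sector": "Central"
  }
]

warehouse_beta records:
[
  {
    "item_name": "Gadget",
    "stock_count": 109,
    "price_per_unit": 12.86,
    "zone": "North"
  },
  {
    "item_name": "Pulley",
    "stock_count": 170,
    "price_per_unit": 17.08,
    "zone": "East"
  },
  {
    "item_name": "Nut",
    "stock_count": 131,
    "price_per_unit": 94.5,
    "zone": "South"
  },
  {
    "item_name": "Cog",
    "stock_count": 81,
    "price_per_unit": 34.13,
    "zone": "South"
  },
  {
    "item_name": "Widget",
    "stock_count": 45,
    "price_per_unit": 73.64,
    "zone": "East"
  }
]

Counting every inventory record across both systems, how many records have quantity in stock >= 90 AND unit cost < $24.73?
2

Schema mappings:
- "inventory_level" (warehouse_gamma) = "stock_count" (warehouse_beta) = quantity
- "unit_cost" (warehouse_gamma) = "price_per_unit" (warehouse_beta) = unit cost

Records meeting both conditions in warehouse_gamma: 0
Records meeting both conditions in warehouse_beta: 2

Total: 0 + 2 = 2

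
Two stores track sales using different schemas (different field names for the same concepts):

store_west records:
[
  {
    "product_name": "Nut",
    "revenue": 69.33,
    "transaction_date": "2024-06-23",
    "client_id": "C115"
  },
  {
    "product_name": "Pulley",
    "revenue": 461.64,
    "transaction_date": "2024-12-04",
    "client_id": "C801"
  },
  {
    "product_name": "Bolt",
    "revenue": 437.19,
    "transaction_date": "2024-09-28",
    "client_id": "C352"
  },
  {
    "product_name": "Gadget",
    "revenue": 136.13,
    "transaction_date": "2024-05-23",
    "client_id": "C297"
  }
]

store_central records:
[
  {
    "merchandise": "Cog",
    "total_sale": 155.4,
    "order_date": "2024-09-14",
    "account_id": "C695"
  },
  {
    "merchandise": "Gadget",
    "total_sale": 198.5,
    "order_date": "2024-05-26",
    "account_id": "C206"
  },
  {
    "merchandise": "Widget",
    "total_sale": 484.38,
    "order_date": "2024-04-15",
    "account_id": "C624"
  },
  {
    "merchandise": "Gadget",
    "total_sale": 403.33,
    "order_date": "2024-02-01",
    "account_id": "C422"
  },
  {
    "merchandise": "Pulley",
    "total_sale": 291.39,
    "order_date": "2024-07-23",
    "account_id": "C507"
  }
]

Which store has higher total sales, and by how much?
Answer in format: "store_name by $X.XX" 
store_central by $428.71

Schema mapping: "revenue" (store_west) = "total_sale" (store_central) = sale amount

Total for store_west: 1104.29
Total for store_central: 1533.00

Difference: |1104.29 - 1533.00| = 428.71
store_central has higher sales by $428.71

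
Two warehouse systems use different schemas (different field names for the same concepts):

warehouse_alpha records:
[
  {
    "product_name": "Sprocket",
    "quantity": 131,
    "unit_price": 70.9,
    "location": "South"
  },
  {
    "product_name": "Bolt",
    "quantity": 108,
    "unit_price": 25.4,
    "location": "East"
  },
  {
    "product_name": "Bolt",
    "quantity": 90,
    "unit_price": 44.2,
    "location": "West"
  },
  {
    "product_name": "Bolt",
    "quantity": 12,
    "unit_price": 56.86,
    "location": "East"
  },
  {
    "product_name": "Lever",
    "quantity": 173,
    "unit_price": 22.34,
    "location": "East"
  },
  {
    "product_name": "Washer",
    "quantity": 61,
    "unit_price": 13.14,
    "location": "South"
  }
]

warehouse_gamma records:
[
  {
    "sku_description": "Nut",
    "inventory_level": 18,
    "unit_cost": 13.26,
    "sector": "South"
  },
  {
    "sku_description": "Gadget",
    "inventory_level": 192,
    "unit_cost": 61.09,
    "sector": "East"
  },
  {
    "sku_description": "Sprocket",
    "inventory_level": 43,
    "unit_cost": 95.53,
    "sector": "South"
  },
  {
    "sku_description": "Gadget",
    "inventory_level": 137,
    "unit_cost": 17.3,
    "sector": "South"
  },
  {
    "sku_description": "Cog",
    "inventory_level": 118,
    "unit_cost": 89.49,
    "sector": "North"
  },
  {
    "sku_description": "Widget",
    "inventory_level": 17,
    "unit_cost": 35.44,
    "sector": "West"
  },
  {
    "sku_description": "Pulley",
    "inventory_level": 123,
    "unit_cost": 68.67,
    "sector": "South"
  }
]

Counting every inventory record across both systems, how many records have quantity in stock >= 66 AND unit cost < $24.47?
2

Schema mappings:
- "quantity" (warehouse_alpha) = "inventory_level" (warehouse_gamma) = quantity
- "unit_price" (warehouse_alpha) = "unit_cost" (warehouse_gamma) = unit cost

Records meeting both conditions in warehouse_alpha: 1
Records meeting both conditions in warehouse_gamma: 1

Total: 1 + 1 = 2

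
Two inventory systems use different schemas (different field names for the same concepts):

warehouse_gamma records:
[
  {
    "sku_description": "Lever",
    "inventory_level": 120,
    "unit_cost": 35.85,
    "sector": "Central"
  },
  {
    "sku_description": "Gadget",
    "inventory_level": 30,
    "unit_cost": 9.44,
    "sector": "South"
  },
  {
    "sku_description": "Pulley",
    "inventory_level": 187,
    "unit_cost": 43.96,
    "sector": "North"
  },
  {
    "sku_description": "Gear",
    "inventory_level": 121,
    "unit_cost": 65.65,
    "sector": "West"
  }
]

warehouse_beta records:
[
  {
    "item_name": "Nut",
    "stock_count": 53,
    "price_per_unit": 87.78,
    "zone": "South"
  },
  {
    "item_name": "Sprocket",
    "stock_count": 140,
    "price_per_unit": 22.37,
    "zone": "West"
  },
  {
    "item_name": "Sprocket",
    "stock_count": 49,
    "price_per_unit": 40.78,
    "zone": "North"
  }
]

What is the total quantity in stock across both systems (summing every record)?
700

To reconcile these schemas, identify the field holding the quantity in stock in each system:
1. In warehouse_gamma it is "inventory_level"
2. In warehouse_beta it is "stock_count"

From warehouse_gamma: 120 + 30 + 187 + 121 = 458
From warehouse_beta: 53 + 140 + 49 = 242

Total: 458 + 242 = 700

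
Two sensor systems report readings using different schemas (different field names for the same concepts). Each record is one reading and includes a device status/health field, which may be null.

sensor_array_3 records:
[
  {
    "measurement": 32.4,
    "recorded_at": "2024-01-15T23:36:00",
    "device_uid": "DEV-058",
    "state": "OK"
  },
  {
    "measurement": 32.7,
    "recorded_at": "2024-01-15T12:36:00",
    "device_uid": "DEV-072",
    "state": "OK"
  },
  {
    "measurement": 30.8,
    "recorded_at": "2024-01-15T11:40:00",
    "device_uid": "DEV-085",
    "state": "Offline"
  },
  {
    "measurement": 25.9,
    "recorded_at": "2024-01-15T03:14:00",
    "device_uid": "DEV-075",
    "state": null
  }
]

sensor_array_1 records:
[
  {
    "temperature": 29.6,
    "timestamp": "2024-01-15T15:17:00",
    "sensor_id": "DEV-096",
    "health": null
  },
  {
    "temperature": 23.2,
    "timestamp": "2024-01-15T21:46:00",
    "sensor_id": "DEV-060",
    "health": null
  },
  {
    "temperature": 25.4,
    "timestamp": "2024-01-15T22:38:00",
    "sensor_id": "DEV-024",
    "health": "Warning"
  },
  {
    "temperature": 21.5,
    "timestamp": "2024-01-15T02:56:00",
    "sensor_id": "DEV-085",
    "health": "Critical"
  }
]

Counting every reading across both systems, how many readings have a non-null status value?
5

Schema mapping: "state" (sensor_array_3) = "health" (sensor_array_1) = status

Non-null in sensor_array_3: 3
Non-null in sensor_array_1: 2

Total non-null: 3 + 2 = 5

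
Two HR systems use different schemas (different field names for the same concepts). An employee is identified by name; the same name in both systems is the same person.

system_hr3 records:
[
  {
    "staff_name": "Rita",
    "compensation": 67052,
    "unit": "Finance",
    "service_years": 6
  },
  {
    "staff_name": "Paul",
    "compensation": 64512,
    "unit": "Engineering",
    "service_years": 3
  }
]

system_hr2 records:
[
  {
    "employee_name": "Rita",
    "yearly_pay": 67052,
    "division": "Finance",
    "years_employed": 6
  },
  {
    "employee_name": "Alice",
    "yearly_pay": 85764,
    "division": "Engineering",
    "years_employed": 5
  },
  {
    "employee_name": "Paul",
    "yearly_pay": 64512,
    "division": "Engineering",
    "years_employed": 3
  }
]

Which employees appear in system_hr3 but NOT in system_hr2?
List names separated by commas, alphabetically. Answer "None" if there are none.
None

Schema mapping: "staff_name" (system_hr3) = "employee_name" (system_hr2) = employee name

Names in system_hr3: ['Paul', 'Rita']
Names in system_hr2: ['Alice', 'Paul', 'Rita']

In system_hr3 but not system_hr2: None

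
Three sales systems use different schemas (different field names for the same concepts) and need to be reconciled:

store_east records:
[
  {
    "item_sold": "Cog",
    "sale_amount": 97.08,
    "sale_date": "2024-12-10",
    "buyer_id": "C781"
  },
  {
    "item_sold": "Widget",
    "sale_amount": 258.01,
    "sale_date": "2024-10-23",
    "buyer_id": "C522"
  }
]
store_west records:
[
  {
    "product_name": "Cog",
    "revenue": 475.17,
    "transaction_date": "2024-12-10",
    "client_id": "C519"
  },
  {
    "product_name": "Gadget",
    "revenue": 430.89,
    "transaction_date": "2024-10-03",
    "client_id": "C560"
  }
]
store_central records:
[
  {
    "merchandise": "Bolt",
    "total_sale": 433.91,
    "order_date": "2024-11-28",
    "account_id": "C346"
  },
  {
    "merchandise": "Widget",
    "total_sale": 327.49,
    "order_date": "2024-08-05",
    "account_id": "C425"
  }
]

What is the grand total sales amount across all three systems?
2022.55

Schema reconciliation - all amount fields map to sale amount:

store_east (sale_amount): 355.09
store_west (revenue): 906.06
store_central (total_sale): 761.4

Grand total: 2022.55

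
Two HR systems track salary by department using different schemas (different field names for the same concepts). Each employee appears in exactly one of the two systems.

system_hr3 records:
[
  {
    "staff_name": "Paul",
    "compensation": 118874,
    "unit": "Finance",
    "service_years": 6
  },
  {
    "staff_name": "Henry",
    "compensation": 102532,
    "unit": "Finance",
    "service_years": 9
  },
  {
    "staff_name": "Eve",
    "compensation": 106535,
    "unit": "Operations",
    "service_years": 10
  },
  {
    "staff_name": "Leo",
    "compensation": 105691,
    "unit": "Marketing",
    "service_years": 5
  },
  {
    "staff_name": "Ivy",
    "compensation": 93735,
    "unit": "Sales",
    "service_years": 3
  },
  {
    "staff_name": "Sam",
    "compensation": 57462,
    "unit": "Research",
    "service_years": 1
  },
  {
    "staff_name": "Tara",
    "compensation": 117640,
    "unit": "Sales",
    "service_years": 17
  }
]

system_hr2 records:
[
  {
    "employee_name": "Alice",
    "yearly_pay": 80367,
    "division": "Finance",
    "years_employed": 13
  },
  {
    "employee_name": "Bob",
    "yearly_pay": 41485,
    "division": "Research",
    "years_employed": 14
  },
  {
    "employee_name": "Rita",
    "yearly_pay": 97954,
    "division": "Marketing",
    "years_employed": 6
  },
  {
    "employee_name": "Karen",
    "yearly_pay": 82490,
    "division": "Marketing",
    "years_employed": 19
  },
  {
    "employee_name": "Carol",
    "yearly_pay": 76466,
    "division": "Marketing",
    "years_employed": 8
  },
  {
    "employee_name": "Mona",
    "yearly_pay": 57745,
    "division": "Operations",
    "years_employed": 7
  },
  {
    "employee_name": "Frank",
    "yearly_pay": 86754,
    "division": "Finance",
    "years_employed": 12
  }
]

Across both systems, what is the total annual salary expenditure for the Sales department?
211375

Schema mappings:
- "unit" (system_hr3) = "division" (system_hr2) = department
- "compensation" (system_hr3) = "yearly_pay" (system_hr2) = salary

Sales salaries from system_hr3: 211375
Sales salaries from system_hr2: 0

Total: 211375 + 0 = 211375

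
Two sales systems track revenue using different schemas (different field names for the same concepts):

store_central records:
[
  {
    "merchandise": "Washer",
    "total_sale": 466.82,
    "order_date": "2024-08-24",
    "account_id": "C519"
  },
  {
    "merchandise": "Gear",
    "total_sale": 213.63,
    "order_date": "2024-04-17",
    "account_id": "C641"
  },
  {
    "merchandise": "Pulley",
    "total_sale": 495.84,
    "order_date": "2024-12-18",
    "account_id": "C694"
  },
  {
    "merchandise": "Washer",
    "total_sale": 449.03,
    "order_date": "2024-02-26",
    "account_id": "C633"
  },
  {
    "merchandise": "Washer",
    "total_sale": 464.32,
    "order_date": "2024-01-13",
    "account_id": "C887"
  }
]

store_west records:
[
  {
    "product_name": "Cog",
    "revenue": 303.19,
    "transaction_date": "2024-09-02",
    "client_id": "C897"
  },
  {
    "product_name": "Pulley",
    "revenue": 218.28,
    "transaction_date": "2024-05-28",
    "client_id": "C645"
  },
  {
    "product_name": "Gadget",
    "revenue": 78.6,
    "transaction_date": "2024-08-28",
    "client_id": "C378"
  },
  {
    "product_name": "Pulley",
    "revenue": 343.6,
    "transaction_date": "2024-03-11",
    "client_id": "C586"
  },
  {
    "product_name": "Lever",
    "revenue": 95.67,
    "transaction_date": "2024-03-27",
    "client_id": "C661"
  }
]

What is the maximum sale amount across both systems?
495.84

Reconcile: "total_sale" (store_central) = "revenue" (store_west) = sale amount

Maximum in store_central: 495.84
Maximum in store_west: 343.6

Overall maximum: max(495.84, 343.6) = 495.84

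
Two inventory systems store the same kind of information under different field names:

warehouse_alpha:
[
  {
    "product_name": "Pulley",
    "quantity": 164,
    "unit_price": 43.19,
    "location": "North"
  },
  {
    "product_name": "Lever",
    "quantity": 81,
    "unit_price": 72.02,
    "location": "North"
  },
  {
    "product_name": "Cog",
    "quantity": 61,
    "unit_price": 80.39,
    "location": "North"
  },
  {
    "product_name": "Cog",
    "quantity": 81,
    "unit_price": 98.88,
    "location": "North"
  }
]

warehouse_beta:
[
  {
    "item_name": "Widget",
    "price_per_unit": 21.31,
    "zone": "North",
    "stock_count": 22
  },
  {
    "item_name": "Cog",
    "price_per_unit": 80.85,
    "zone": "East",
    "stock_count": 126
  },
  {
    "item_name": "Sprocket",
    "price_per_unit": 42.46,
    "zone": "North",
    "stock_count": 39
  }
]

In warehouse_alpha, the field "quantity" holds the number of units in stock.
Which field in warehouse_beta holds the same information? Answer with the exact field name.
stock_count

In warehouse_alpha, "quantity" holds the number of units in stock.
The fields in warehouse_beta are: "item_name", "price_per_unit", "zone", "stock_count".
"stock_count" is the match: the name refers to the same concept and its values are whole-number counts (e.g. 22, 126).
The other fields ("item_name", "price_per_unit", "zone") hold different kinds of data.

So "quantity" in warehouse_alpha corresponds to "stock_count" in warehouse_beta.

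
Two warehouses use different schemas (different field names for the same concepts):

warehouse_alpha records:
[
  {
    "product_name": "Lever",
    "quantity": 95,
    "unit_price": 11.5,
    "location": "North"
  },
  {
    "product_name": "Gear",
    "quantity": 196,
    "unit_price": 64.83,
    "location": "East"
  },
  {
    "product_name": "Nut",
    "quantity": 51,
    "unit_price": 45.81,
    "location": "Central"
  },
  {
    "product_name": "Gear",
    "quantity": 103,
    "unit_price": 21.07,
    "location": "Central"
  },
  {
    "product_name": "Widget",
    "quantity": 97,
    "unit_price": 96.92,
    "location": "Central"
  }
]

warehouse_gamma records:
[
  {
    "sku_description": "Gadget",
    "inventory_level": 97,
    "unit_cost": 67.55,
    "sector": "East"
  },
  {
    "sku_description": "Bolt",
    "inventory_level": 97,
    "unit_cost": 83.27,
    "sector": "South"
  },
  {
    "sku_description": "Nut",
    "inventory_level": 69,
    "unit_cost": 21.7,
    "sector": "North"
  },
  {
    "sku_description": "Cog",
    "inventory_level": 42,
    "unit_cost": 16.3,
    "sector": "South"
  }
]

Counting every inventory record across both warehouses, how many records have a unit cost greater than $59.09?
4

Schema mapping: "unit_price" (warehouse_alpha) = "unit_cost" (warehouse_gamma) = unit cost

Records > $59.09 in warehouse_alpha: 2
Records > $59.09 in warehouse_gamma: 2

Total count: 2 + 2 = 4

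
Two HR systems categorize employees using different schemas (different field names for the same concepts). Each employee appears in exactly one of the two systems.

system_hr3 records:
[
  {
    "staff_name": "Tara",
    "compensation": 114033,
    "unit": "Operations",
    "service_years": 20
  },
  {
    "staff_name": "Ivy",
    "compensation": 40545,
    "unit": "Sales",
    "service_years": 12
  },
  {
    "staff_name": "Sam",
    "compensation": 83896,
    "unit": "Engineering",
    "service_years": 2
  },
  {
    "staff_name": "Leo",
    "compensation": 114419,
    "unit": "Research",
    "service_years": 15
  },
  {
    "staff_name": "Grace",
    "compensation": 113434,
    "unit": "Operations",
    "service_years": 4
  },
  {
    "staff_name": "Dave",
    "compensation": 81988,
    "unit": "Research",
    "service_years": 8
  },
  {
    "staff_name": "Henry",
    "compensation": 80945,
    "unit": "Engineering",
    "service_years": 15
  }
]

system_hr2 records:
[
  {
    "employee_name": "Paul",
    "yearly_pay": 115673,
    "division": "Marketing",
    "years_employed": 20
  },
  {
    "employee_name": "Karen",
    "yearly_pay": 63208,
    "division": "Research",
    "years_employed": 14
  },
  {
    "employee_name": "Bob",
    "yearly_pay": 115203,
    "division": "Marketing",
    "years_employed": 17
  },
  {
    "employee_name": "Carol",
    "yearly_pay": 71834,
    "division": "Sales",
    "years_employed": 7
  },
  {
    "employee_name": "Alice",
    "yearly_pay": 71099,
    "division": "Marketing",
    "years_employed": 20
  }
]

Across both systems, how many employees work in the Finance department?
0

Schema mapping: "unit" (system_hr3) = "division" (system_hr2) = department

Finance employees in system_hr3: 0
Finance employees in system_hr2: 0

Total in Finance: 0 + 0 = 0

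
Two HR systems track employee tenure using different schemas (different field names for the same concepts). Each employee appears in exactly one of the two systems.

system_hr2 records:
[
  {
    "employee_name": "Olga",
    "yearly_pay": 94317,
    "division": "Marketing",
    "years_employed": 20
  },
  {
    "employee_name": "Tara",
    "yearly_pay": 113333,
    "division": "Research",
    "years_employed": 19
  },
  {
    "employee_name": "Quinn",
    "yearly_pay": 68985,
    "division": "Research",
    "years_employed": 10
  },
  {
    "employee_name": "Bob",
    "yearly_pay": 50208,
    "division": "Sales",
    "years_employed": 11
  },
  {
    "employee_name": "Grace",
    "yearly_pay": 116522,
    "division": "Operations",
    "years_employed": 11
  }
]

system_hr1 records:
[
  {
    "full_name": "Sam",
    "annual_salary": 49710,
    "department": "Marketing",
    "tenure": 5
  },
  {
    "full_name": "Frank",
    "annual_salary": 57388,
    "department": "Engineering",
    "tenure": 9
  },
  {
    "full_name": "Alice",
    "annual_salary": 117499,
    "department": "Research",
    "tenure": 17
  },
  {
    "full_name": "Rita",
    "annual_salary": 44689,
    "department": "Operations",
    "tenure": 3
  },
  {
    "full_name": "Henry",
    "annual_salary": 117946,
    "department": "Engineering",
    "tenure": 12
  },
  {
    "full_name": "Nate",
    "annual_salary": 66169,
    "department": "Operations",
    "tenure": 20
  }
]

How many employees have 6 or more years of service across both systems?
9

Reconcile schemas: "years_employed" (system_hr2) = "tenure" (system_hr1) = years of service

From system_hr2: 5 employees with >= 6 years
From system_hr1: 4 employees with >= 6 years

Total: 5 + 4 = 9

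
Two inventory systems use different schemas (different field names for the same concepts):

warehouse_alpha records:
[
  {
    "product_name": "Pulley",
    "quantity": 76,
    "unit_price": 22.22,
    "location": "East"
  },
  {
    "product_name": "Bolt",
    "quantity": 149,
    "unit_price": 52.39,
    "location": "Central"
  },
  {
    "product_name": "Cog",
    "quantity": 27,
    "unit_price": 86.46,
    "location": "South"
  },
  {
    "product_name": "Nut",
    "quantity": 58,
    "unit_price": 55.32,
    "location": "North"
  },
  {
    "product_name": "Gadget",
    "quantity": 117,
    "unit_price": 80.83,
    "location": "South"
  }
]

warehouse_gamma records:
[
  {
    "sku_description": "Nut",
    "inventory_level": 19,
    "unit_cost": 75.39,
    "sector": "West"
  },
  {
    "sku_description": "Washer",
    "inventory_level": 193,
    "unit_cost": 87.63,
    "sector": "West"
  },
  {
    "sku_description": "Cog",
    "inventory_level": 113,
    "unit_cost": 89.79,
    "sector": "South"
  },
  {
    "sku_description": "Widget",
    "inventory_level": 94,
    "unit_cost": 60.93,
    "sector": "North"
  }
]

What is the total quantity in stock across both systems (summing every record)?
846

To reconcile these schemas, identify the field holding the quantity in stock in each system:
1. In warehouse_alpha it is "quantity"
2. In warehouse_gamma it is "inventory_level"

From warehouse_alpha: 76 + 149 + 27 + 58 + 117 = 427
From warehouse_gamma: 19 + 193 + 113 + 94 = 419

Total: 427 + 419 = 846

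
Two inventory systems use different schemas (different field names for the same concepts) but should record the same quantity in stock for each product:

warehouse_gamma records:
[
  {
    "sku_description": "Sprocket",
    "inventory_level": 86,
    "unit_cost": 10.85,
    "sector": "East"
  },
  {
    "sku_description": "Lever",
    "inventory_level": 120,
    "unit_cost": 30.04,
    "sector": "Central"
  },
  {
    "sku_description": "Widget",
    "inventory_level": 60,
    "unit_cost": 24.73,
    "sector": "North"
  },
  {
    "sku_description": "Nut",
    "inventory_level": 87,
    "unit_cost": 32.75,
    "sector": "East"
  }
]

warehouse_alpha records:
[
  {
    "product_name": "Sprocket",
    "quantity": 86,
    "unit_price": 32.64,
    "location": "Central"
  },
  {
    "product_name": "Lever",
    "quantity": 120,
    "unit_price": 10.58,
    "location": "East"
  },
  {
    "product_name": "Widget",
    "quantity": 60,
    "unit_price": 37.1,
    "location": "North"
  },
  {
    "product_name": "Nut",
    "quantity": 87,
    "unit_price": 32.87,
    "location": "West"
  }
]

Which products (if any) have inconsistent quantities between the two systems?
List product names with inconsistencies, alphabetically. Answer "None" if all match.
None

Schema mappings:
- "sku_description" (warehouse_gamma) = "product_name" (warehouse_alpha) = product name
- "inventory_level" (warehouse_gamma) = "quantity" (warehouse_alpha) = quantity

Comparison:
  Sprocket: 86 vs 86 - MATCH
  Lever: 120 vs 120 - MATCH
  Widget: 60 vs 60 - MATCH
  Nut: 87 vs 87 - MATCH

Products with inconsistencies: None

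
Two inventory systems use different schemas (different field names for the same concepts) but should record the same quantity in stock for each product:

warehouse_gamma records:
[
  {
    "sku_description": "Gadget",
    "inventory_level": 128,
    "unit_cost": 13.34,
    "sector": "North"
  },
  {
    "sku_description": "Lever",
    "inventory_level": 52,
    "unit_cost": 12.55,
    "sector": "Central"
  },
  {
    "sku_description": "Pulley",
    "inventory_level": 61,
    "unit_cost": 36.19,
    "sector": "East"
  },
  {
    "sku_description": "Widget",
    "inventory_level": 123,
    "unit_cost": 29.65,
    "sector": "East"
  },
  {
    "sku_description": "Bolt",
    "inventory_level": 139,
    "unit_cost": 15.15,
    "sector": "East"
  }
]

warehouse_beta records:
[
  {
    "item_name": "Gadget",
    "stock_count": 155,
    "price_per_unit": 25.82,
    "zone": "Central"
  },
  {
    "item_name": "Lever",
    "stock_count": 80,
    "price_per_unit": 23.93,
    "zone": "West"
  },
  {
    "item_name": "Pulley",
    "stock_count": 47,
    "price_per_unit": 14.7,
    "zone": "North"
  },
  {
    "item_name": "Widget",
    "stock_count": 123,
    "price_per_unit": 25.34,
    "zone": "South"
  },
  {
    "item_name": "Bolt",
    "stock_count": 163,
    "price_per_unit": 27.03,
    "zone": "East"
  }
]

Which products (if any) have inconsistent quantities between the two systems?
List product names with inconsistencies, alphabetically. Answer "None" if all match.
Bolt, Gadget, Lever, Pulley

Schema mappings:
- "sku_description" (warehouse_gamma) = "item_name" (warehouse_beta) = product name
- "inventory_level" (warehouse_gamma) = "stock_count" (warehouse_beta) = quantity

Comparison:
  Gadget: 128 vs 155 - MISMATCH
  Lever: 52 vs 80 - MISMATCH
  Pulley: 61 vs 47 - MISMATCH
  Widget: 123 vs 123 - MATCH
  Bolt: 139 vs 163 - MISMATCH

Products with inconsistencies: Bolt, Gadget, Lever, Pulley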